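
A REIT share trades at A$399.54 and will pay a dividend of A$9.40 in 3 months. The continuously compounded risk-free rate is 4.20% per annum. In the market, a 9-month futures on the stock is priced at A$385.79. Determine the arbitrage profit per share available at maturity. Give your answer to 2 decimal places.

A$16.94 per share

PV(dividends) I = 9.40·e^(−0.0420·3/12) = 9.3018
Fair futures F* = (S − I)·e^(rT) = (399.54 − 9.3018)·e^0.031500 = 390.2382 × 1.032001 = 402.7262
Market A$385.79 < fair 402.7262: forward underpriced → reverse cash-and-carry (short the stock, invest proceeds at r, pay the dividends, go long the forward).
Profit at T = |F_mkt − F*| = |385.79 − 402.7262| = A$16.94 per share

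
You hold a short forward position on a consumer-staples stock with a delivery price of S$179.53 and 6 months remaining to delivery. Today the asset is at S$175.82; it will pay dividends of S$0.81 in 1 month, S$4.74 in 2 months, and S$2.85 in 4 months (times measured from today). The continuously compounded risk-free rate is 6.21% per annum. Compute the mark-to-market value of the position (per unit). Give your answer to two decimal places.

S$6.51

PV(remaining dividends) I = 0.81·e^(−0.0621·1/12) + 4.74·e^(−0.0621·2/12) + 2.85·e^(−0.0621·4/12) = 8.2886
Current forward F = (S − I)·e^(rT) = (175.82 − 8.2886)·e^(0.0621·6/12) = 167.5314 × 1.031537 = 172.8148
Value (long) = (F − K)·e^(−rT) = (172.8148 − 179.53) × 0.969427 = -6.5099
Short position value = −(long value) = S$6.51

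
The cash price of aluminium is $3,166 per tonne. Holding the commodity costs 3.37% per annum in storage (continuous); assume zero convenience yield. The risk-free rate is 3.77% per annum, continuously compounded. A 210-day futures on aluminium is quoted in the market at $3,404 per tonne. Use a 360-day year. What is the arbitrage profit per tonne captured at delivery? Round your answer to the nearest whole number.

Fair futures: F* = S·e^(carry·T), with carry = (r + u) = 0.0377 + 0.0337 = 0.0714
F* = 3166 · e^(0.0714 × 210/360) = 3166 · e^0.041650 = 3166 × 1.042530 = $3300.6500
Market $3404 > fair $3300.6500: forward overpriced → cash-and-carry (buy spot, short the forward).
At maturity, profit = |F_mkt − F*| = |3404 − 3300.6500| = $103 per tonne

$103 per tonne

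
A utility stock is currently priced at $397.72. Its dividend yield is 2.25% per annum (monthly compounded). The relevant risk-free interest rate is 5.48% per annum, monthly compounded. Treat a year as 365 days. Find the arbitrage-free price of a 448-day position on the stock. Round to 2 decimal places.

$413.75

F = S · (1+r/12)^(12T) / (1+q/12)^(12T)
= 397.72 × 1.069411 / 1.027975 = 397.72 × 1.040308
F = $413.75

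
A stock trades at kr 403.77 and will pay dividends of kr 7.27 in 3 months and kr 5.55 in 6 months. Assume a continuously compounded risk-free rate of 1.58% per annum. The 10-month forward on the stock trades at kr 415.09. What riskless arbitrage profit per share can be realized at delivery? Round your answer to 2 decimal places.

kr 18.89 per share

PV(dividends) I = 7.27·e^(−0.0158·3/12) + 5.55·e^(−0.0158·6/12) = 12.7477
Fair forward F* = (S − I)·e^(rT) = (403.77 − 12.7477)·e^0.013167 = 391.0223 × 1.013254 = 396.2049
Market kr 415.09 > fair 396.2049: forward overpriced → cash-and-carry (borrow at r, buy the stock and collect the dividends, short the forward).
Profit at T = |F_mkt − F*| = |415.09 − 396.2049| = kr 18.89 per share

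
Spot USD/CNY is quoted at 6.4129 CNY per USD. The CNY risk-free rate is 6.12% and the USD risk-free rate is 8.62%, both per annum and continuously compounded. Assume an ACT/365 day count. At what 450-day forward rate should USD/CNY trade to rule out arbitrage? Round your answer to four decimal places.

F = S·e^((r_CNY − r_USD)T) = 6.4129 · e^((0.0612 − 0.0862) × 450/365)
= 6.4129 · e^-0.030822 = 6.4129 × 0.969648
F = 6.2183 CNY per USD

6.2183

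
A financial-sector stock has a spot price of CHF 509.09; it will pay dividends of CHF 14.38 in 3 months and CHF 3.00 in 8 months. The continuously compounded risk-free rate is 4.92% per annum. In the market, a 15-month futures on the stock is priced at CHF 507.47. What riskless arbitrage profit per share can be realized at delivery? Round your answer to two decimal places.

PV(dividends) I = 14.38·e^(−0.0492·3/12) + 3.00·e^(−0.0492·8/12) = 17.1074
Fair futures F* = (S − I)·e^(rT) = (509.09 − 17.1074)·e^0.061500 = 491.9826 × 1.063430 = 523.1891
Market CHF 507.47 < fair 523.1891: forward underpriced → reverse cash-and-carry (short the stock, invest proceeds at r, pay the dividends, go long the forward).
Profit at T = |F_mkt − F*| = |507.47 − 523.1891| = CHF 15.72 per share

CHF 15.72 per share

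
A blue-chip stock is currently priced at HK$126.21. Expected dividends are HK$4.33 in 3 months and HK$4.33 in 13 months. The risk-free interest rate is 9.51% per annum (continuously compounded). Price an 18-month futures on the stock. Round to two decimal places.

PV(dividends) I = 4.33·e^(−0.0951·3/12) + 4.33·e^(−0.0951·13/12)
I = 4.2283 + 3.9061 = 8.1344
F = (S − I)·e^(rT) = (126.21 − 8.1344) · e^(0.0951·18/12)
= 118.0756 · e^0.142650 = 118.0756 × 1.153326 = HK$136.18

HK$136.18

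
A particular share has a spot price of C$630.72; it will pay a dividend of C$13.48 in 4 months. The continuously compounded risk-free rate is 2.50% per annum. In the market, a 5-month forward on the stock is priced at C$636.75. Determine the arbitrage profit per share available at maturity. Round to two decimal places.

PV(dividends) I = 13.48·e^(−0.0250·4/12) = 13.3681
Fair forward F* = (S − I)·e^(rT) = (630.72 − 13.3681)·e^0.010417 = 617.3519 × 1.010471 = 623.8162
Market C$636.75 > fair 623.8162: forward overpriced → cash-and-carry (borrow at r, buy the stock and collect the dividends, short the forward).
Profit at T = |F_mkt − F*| = |636.75 − 623.8162| = C$12.93 per share

C$12.93 per share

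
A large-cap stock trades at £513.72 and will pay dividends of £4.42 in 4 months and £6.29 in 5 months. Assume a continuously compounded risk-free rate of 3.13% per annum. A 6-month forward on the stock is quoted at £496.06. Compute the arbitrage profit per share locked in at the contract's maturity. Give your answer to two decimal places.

PV(dividends) I = 4.42·e^(−0.0313·4/12) + 6.29·e^(−0.0313·5/12) = 10.5826
Fair forward F* = (S − I)·e^(rT) = (513.72 − 10.5826)·e^0.015650 = 503.1374 × 1.015773 = 511.0734
Market £496.06 < fair 511.0734: forward underpriced → reverse cash-and-carry (short the stock, invest proceeds at r, pay the dividends, go long the forward).
Profit at T = |F_mkt − F*| = |496.06 − 511.0734| = £15.01 per share

£15.01 per share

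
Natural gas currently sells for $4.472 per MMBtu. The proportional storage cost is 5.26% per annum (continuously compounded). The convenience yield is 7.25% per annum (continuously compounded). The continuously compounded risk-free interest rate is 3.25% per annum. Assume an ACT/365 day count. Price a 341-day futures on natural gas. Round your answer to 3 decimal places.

$4.525 per MMBtu

Net carry = r + u − y = 0.0325 + 0.0526 − 0.0725 = 0.0126
F = S·e^((r+u−y)T) = 4.472 · e^(0.0126 × 341/365) = 4.472 · e^0.011772
= 4.472 × 1.011842 = $4.525 per MMBtu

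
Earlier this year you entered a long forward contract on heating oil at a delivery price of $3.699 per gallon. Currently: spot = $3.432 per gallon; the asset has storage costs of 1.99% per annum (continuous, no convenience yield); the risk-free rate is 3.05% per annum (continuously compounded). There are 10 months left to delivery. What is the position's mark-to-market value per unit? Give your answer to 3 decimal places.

Current fair forward for the remaining 10 months: F = S·e^((r + u)·T), (r + u) = 0.0305 + 0.0199 = 0.0504
F = 3.432 · e^(0.0504 × 10/12) = 3.432 × 1.042894 = 3.5792
Value of long forward = (F − K)·e^(−rT) = (3.5792 − 3.699) · e^(−0.0305·10/12)
= -0.1198 × 0.974904 = -0.117

-$0.117 per gallon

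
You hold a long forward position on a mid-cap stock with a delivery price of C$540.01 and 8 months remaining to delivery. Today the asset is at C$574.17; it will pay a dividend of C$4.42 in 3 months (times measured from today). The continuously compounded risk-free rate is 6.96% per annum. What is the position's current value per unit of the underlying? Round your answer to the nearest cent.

PV(remaining dividends) I = 4.42·e^(−0.0696·3/12) = 4.3438
Current forward F = (S − I)·e^(rT) = (574.17 − 4.3438)·e^(0.0696·8/12) = 569.8262 × 1.047493 = 596.8890
Value (long) = (F − K)·e^(−rT) = (596.8890 − 540.01) × 0.954660 = 54.3001
Value = C$54.30

C$54.30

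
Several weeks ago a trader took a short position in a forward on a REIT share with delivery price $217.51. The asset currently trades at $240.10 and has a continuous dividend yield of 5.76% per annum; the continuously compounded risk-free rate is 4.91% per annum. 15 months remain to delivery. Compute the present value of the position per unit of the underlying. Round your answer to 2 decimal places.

Current fair forward for the remaining 15 months: F = S·e^((r − q)·T), (r − q) = 0.0491 − 0.0576 = -0.0085
F = 240.10 · e^(-0.0085 × 15/12) = 240.10 × 0.989431 = 237.5624
Value of long forward = (F − K)·e^(−rT) = (237.5624 − 217.51) · e^(−0.0491·15/12)
= 20.0524 × 0.940470 = 18.86
Short position value = −(long value) = -$18.86

-$18.86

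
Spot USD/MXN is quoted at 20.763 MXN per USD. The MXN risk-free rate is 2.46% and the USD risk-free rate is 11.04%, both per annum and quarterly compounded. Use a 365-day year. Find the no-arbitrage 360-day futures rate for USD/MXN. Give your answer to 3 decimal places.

19.105

By covered interest parity, F = S · (1+r_MXN/4)^(4T) / (1+r_USD/4)^(4T)
= 20.763 × 1.024484 / 1.113393 = 20.763 × 0.920146
F = 19.105 MXN per USD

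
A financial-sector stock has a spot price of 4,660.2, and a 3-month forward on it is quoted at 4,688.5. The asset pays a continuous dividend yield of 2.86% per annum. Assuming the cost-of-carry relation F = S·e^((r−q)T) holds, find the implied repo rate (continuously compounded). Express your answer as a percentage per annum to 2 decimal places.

From F = S·e^((r−q)T): (r − q) = ln(F/S)/T
ln(4688.5/4660.2) = ln(1.006073) = 0.006055
(r − q) = 0.006055 / (3/12) = 0.024220
r = ln(F/S)/T + q = 0.024220 + 0.0286 = 0.052820
r = 5.28%

5.28%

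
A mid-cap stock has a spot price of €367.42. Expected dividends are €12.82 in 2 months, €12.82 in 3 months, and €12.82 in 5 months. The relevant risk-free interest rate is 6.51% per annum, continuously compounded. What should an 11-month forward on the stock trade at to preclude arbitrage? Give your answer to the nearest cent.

€349.92

PV(dividends) I = 12.82·e^(−0.0651·2/12) + 12.82·e^(−0.0651·3/12) + 12.82·e^(−0.0651·5/12)
I = 12.6817 + 12.6130 + 12.4769 = 37.7716
F = (S − I)·e^(rT) = (367.42 − 37.7716) · e^(0.0651·11/12)
= 329.6484 · e^0.059675 = 329.6484 × 1.061492 = €349.92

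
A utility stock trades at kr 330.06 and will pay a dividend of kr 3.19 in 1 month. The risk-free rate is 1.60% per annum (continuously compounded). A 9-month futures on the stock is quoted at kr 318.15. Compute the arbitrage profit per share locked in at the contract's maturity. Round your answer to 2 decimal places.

PV(dividends) I = 3.19·e^(−0.0160·1/12) = 3.1857
Fair futures F* = (S − I)·e^(rT) = (330.06 − 3.1857)·e^0.012000 = 326.8743 × 1.012072 = 330.8203
Market kr 318.15 < fair 330.8203: forward underpriced → reverse cash-and-carry (short the stock, invest proceeds at r, pay the dividends, go long the forward).
Profit at T = |F_mkt − F*| = |318.15 − 330.8203| = kr 12.67 per share

kr 12.67 per share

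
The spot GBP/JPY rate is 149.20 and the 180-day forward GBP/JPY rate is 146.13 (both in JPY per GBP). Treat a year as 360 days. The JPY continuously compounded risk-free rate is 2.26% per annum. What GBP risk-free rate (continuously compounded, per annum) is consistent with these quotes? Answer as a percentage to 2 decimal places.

6.42%

F = S·e^((r_JPY − r_GBP)T) ⇒ r_GBP = r_JPY − ln(F/S)/T
ln(146.13/149.20) = -0.020791; /(180/360) = -0.041582
r_GBP = 0.0226 + 0.041582 = 0.064182
r_GBP = 6.42%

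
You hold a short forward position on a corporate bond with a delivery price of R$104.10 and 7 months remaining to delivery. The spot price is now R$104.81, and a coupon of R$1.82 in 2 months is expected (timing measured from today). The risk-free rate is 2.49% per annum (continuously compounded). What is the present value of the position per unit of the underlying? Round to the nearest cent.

PV(remaining coupons) I = 1.82·e^(−0.0249·2/12) = 1.8125
Current forward F = (S − I)·e^(rT) = (104.81 − 1.8125)·e^(0.0249·7/12) = 102.9975 × 1.014631 = 104.5045
Value (long) = (F − K)·e^(−rT) = (104.5045 − 104.10) × 0.985580 = 0.3987
Short position value = −(long value) = -R$0.40

-R$0.40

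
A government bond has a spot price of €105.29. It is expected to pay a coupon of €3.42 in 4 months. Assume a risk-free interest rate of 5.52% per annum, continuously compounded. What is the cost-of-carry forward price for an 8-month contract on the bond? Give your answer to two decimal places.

€105.75

PV(coupons) I = 3.42·e^(−0.0552·4/12)
I = 3.3576
F = (S − I)·e^(rT) = (105.29 − 3.3576) · e^(0.0552·8/12)
= 101.9324 · e^0.036800 = 101.9324 × 1.037486 = €105.75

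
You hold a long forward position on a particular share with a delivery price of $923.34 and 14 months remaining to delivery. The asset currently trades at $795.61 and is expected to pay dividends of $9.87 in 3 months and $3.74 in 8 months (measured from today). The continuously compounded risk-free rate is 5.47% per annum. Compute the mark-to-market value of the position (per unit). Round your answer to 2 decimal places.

PV(remaining dividends) I = 9.87·e^(−0.0547·3/12) + 3.74·e^(−0.0547·8/12) = 13.3420
Current forward F = (S − I)·e^(rT) = (795.61 − 13.3420)·e^(0.0547·14/12) = 782.2680 × 1.065897 = 833.8171
Value (long) = (F − K)·e^(−rT) = (833.8171 − 923.34) × 0.938177 = -83.9883
Value = -$83.99

-$83.99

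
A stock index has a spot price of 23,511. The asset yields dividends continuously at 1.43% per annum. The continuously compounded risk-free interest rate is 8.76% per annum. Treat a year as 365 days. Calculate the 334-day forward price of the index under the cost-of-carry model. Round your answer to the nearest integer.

F = S·e^((r − q)T) = 23511 · e^((0.0876 − 0.0143) × 334/365)
= 23511 · e^0.067075 = 23511 × 1.069376
F = 25,142

25,142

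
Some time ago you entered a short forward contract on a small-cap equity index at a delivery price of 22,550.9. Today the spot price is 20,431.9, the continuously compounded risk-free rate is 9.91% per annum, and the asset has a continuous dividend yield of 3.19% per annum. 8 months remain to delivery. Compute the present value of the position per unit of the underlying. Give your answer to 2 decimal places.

1107.22

Current fair forward for the remaining 8 months: F = S·e^((r − q)·T), (r − q) = 0.0991 − 0.0319 = 0.0672
F = 20431.9 · e^(0.0672 × 8/12) = 20431.9 × 1.04581868 = 21368.0627
Value of long forward = (F − K)·e^(−rT) = (21368.0627 − 22550.9) · e^(−0.0991·8/12)
= -1182.8373 × 0.93606846 = -1107.22
Short position value = −(long value) = 1107.22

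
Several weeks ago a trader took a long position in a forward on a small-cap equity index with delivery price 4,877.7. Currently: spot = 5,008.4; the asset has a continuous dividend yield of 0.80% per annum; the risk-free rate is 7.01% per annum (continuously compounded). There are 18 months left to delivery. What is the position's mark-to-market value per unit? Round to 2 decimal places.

557.80

Current fair forward for the remaining 18 months: F = S·e^((r − q)·T), (r − q) = 0.0701 − 0.0080 = 0.0621
F = 5008.4 · e^(0.0621 × 18/12) = 5008.4 × 1.09762637 = 5497.3519
Value of long forward = (F − K)·e^(−rT) = (5497.3519 − 4877.7) · e^(−0.0701·18/12)
= 619.6519 × 0.90018948 = 557.80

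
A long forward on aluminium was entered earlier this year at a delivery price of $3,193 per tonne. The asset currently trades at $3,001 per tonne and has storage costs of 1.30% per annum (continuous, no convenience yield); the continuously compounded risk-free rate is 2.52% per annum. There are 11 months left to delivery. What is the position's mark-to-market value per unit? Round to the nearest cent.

Current fair forward for the remaining 11 months: F = S·e^((r + u)·T), (r + u) = 0.0252 + 0.0130 = 0.0382
F = 3001 · e^(0.0382 × 11/12) = 3001 × 1.03563697 = 3107.9465
Value of long forward = (F − K)·e^(−rT) = (3107.9465 − 3193) · e^(−0.0252·11/12)
= -85.0535 × 0.97716476 = -83.11

-$83.11 per tonne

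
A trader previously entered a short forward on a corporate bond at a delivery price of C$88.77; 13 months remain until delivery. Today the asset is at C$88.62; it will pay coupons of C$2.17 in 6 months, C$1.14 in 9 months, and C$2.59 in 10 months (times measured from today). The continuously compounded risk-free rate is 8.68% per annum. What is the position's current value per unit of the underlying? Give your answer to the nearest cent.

PV(remaining coupons) I = 2.17·e^(−0.0868·6/12) + 1.14·e^(−0.0868·9/12) + 2.59·e^(−0.0868·10/12) = 5.5553
Current forward F = (S − I)·e^(rT) = (88.62 − 5.5553)·e^(0.0868·13/12) = 83.0647 × 1.098596 = 91.2545
Value (long) = (F − K)·e^(−rT) = (91.2545 − 88.77) × 0.910252 = 2.2615
Short position value = −(long value) = -C$2.26

-C$2.26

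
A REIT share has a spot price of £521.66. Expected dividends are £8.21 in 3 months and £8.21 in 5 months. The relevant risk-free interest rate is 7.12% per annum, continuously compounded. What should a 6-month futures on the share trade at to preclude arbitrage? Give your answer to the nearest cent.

£523.95

PV(dividends) I = 8.21·e^(−0.0712·3/12) + 8.21·e^(−0.0712·5/12)
I = 8.0652 + 7.9700 = 16.0352
F = (S − I)·e^(rT) = (521.66 − 16.0352) · e^(0.0712·6/12)
= 505.6248 · e^0.035600 = 505.6248 × 1.036241 = £523.95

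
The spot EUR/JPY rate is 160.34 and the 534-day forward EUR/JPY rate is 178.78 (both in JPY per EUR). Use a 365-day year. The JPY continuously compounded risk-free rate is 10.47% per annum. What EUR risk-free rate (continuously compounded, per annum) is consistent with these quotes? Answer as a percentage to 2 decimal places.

3.03%

F = S·e^((r_JPY − r_EUR)T) ⇒ r_EUR = r_JPY − ln(F/S)/T
ln(178.78/160.34) = 0.108859; /(534/365) = 0.074407
r_EUR = 0.1047 − 0.074407 = 0.030293
r_EUR = 3.03%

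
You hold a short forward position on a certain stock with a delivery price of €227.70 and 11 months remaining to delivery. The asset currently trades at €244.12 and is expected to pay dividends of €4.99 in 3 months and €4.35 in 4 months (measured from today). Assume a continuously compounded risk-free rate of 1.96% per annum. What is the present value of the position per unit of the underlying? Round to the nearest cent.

PV(remaining dividends) I = 4.99·e^(−0.0196·3/12) + 4.35·e^(−0.0196·4/12) = 9.2873
Current forward F = (S − I)·e^(rT) = (244.12 − 9.2873)·e^(0.0196·11/12) = 234.8327 × 1.018129 = 239.0900
Value (long) = (F − K)·e^(−rT) = (239.0900 − 227.70) × 0.982194 = 11.1872
Short position value = −(long value) = -€11.19

-€11.19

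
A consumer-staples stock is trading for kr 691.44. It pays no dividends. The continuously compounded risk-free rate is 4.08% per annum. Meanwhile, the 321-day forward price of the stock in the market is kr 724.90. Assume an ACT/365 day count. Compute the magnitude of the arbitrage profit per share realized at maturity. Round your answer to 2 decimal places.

kr 8.20 per share

Fair forward: F* = S·e^(carry·T), with carry = r = 0.0408
F* = 691.44 · e^(0.0408 × 321/365) = 691.44 · e^0.035882 = 691.44 × 1.036534 = kr 716.7011
Market kr 724.90 > fair kr 716.7011: forward overpriced → cash-and-carry (buy spot, short the forward).
At maturity, profit = |F_mkt − F*| = |724.90 − 716.7011| = kr 8.20 per share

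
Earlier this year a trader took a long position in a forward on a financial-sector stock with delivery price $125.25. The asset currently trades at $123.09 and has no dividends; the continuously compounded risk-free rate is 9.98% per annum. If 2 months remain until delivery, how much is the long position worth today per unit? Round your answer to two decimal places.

-$0.09

Current fair forward for the remaining 2 months: F = S·e^(r·T), r = 0.0998
F = 123.09 · e^(0.0998 × 2/12) = 123.09 × 1.016772 = 125.1545
Value of long forward = (F − K)·e^(−rT) = (125.1545 − 125.25) · e^(−0.0998·2/12)
= -0.0955 × 0.983504 = -0.09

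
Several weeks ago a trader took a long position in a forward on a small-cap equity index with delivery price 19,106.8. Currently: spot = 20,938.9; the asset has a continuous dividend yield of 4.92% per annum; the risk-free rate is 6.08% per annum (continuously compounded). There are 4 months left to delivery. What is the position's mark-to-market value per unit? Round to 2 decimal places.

1874.84

Current fair forward for the remaining 4 months: F = S·e^((r − q)·T), (r − q) = 0.0608 − 0.0492 = 0.0116
F = 20938.9 · e^(0.0116 × 4/12) = 20938.9 × 1.00387415 = 21020.0204
Value of long forward = (F − K)·e^(−rT) = (21020.0204 − 19106.8) · e^(−0.0608·4/12)
= 1913.2204 × 0.97993732 = 1874.84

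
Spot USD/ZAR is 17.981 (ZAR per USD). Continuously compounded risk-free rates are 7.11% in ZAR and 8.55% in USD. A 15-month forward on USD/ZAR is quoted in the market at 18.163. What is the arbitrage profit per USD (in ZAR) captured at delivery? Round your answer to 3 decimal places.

Fair forward: F* = S·e^(carry·T), with carry = (r_ZAR − r_USD) = 0.0711 − 0.0855 = -0.0144
F* = 17.981 · e^(-0.0144 × 15/12) = 17.981 · e^-0.018000 = 17.981 × 0.982161 = 17.6602
Market 18.163 > fair 17.6602: forward overpriced → cash-and-carry (buy spot, short the forward).
At maturity, profit = |F_mkt − F*| = |18.163 − 17.6602| = 0.503 per USD (in ZAR)

0.503 per USD (in ZAR)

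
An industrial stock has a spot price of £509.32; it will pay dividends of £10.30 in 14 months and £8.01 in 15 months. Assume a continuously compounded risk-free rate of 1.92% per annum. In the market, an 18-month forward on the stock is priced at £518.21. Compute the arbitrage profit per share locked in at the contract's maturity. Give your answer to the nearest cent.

£12.42 per share

PV(dividends) I = 10.30·e^(−0.0192·14/12) + 8.01·e^(−0.0192·15/12) = 17.8919
Fair forward F* = (S − I)·e^(rT) = (509.32 − 17.8919)·e^0.028800 = 491.4281 × 1.029219 = 505.7871
Market £518.21 > fair 505.7871: forward overpriced → cash-and-carry (borrow at r, buy the stock and collect the dividends, short the forward).
Profit at T = |F_mkt − F*| = |518.21 − 505.7871| = £12.42 per share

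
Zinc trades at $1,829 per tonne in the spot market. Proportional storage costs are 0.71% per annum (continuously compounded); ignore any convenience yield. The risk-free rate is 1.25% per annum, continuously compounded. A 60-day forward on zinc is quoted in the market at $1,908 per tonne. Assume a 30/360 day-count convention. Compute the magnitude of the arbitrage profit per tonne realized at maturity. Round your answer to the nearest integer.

Fair forward: F* = S·e^(carry·T), with carry = (r + u) = 0.0125 + 0.0071 = 0.0196
F* = 1829 · e^(0.0196 × 60/360) = 1829 · e^0.003267 = 1829 × 1.003272 = $1834.9845
Market $1908 > fair $1834.9845: forward overpriced → cash-and-carry (buy spot, short the forward).
At maturity, profit = |F_mkt − F*| = |1908 − 1834.9845| = $73 per tonne

$73 per tonne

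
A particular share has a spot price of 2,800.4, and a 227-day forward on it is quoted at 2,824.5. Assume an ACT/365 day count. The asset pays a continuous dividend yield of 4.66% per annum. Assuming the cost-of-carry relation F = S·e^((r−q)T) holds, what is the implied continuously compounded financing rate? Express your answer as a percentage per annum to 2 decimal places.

6.04%

From F = S·e^((r−q)T): (r − q) = ln(F/S)/T
ln(2824.5/2800.4) = ln(1.008606) = 0.008569
(r − q) = 0.008569 / (227/365) = 0.013778
r = ln(F/S)/T + q = 0.013778 + 0.0466 = 0.060378
r = 6.04%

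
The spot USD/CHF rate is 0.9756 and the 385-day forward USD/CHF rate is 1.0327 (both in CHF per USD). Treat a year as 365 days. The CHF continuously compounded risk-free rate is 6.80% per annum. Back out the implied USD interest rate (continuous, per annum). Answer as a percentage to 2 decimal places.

F = S·e^((r_CHF − r_USD)T) ⇒ r_USD = r_CHF − ln(F/S)/T
ln(1.0327/0.9756) = 0.056879; /(385/365) = 0.053924
r_USD = 0.0680 − 0.053924 = 0.014076
r_USD = 1.41%

1.41%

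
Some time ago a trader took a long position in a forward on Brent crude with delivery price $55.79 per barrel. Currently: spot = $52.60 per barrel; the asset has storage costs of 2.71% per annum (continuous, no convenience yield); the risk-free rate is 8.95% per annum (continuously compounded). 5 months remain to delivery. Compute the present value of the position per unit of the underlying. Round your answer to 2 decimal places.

Current fair forward for the remaining 5 months: F = S·e^((r + u)·T), (r + u) = 0.0895 + 0.0271 = 0.1166
F = 52.60 · e^(0.1166 × 5/12) = 52.60 × 1.049783 = 55.2186
Value of long forward = (F − K)·e^(−rT) = (55.2186 − 55.79) · e^(−0.0895·5/12)
= -0.5714 × 0.963395 = -0.55

-$0.55 per barrel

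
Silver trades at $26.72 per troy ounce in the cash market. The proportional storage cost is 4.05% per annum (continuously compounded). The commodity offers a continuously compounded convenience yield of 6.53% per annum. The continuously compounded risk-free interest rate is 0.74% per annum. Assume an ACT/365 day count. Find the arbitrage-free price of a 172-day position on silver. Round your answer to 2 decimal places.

Net carry = r + u − y = 0.0074 + 0.0405 − 0.0653 = -0.0174
F = S·e^((r+u−y)T) = 26.72 · e^(-0.0174 × 172/365) = 26.72 · e^-0.008199
= 26.72 × 0.991835 = $26.50 per troy ounce

$26.50 per troy ounce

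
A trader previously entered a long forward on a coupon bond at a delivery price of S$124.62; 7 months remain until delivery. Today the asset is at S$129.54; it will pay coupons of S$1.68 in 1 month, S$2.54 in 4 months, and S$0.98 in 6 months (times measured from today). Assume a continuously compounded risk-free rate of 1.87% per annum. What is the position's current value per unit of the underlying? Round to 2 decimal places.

PV(remaining coupons) I = 1.68·e^(−0.0187·1/12) + 2.54·e^(−0.0187·4/12) + 0.98·e^(−0.0187·6/12) = 5.1725
Current forward F = (S − I)·e^(rT) = (129.54 − 5.1725)·e^(0.0187·7/12) = 124.3675 × 1.010968 = 125.7316
Value (long) = (F − K)·e^(−rT) = (125.7316 − 124.62) × 0.989151 = 1.0995
Value = S$1.10

S$1.10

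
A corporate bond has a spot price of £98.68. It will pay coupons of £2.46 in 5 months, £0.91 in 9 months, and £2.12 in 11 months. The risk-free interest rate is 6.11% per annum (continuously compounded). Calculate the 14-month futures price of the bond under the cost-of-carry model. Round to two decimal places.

PV(coupons) I = 2.46·e^(−0.0611·5/12) + 0.91·e^(−0.0611·9/12) + 2.12·e^(−0.0611·11/12)
I = 2.3982 + 0.8692 + 2.0045 = 5.2719
F = (S − I)·e^(rT) = (98.68 − 5.2719) · e^(0.0611·14/12)
= 93.4081 · e^0.071283 = 93.4081 × 1.073885 = £100.31

£100.31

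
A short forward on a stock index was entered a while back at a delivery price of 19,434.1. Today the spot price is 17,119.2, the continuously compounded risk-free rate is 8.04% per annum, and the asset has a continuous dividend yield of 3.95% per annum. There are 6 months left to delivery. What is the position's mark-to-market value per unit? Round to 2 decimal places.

Current fair forward for the remaining 6 months: F = S·e^((r − q)·T), (r − q) = 0.0804 − 0.0395 = 0.0409
F = 17119.2 · e^(0.0409 × 6/12) = 17119.2 × 1.02066053 = 17472.8917
Value of long forward = (F − K)·e^(−rT) = (17472.8917 − 19434.1) · e^(−0.0804·6/12)
= -1961.2083 × 0.96059730 = -1883.93
Short position value = −(long value) = 1883.93

1883.93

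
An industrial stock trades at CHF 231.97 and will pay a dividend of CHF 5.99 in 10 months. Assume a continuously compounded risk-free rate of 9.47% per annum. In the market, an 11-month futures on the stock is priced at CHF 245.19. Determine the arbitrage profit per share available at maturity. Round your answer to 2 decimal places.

PV(dividends) I = 5.99·e^(−0.0947·10/12) = 5.5355
Fair futures F* = (S − I)·e^(rT) = (231.97 − 5.5355)·e^0.086808 = 226.4345 × 1.090687 = 246.9692
Market CHF 245.19 < fair 246.9692: forward underpriced → reverse cash-and-carry (short the stock, invest proceeds at r, pay the dividends, go long the forward).
Profit at T = |F_mkt − F*| = |245.19 − 246.9692| = CHF 1.78 per share

CHF 1.78 per share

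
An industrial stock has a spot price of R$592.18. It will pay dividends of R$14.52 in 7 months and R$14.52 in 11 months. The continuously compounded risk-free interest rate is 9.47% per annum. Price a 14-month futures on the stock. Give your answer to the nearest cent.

PV(dividends) I = 14.52·e^(−0.0947·7/12) + 14.52·e^(−0.0947·11/12)
I = 13.7396 + 13.3127 = 27.0523
F = (S − I)·e^(rT) = (592.18 − 27.0523) · e^(0.0947·14/12)
= 565.1277 · e^0.110483 = 565.1277 × 1.116817 = R$631.14

R$631.14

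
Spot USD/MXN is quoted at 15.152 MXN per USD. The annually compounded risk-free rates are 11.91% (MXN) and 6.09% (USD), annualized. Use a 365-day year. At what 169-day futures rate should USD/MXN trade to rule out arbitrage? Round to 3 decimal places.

15.531

By covered interest parity, F = S · (1+r_MXN)^T / (1+r_USD)^T
= 15.152 × 1.053482 / 1.027750 = 15.152 × 1.025037
F = 15.531 MXN per USD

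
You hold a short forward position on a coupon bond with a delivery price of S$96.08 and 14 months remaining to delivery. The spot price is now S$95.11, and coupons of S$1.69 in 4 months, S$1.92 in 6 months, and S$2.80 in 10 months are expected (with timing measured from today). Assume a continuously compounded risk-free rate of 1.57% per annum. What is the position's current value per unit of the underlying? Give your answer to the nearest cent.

S$5.58

PV(remaining coupons) I = 1.69·e^(−0.0157·4/12) + 1.92·e^(−0.0157·6/12) + 2.80·e^(−0.0157·10/12) = 6.3498
Current forward F = (S − I)·e^(rT) = (95.11 − 6.3498)·e^(0.0157·14/12) = 88.7602 × 1.018485 = 90.4009
Value (long) = (F − K)·e^(−rT) = (90.4009 − 96.08) × 0.981850 = -5.5760
Short position value = −(long value) = S$5.58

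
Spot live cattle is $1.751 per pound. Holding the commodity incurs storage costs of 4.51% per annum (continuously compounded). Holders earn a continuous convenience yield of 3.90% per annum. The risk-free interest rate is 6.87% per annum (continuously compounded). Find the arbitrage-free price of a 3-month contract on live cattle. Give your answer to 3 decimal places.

Net carry = r + u − y = 0.0687 + 0.0451 − 0.0390 = 0.0748
F = S·e^((r+u−y)T) = 1.751 · e^(0.0748 × 3/12) = 1.751 · e^0.018700
= 1.751 × 1.018876 = $1.784 per pound

$1.784 per pound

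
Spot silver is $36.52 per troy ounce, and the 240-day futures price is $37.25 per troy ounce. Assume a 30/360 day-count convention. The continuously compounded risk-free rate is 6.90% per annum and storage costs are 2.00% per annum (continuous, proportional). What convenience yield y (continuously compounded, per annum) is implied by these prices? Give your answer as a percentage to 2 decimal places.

F = S·e^((r+u−y)T) ⇒ (r+u−y) = ln(F/S)/T
ln(37.25/36.52) = 0.019792; /T ⇒ 0.029688
y = r + u − ln(F/S)/T = 0.0690 + 0.0200 − 0.029688 = 0.059312
y = 5.93%

5.93%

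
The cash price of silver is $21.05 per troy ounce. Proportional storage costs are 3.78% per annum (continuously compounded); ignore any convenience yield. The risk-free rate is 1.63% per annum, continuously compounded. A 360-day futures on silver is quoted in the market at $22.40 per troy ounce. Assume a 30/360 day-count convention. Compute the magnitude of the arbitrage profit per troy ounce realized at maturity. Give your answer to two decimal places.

$0.18 per troy ounce

Fair futures: F* = S·e^(carry·T), with carry = (r + u) = 0.0163 + 0.0378 = 0.0541
F* = 21.05 · e^(0.0541 × 360/360) = 21.05 · e^0.054100 = 21.05 × 1.055590 = $22.2202
Market $22.40 > fair $22.2202: forward overpriced → cash-and-carry (buy spot, short the forward).
At maturity, profit = |F_mkt − F*| = |22.40 − 22.2202| = $0.18 per troy ounce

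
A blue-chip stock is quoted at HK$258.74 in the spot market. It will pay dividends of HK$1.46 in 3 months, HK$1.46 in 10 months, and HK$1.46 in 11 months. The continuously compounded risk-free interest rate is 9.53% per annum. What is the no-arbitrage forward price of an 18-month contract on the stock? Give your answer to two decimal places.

PV(dividends) I = 1.46·e^(−0.0953·3/12) + 1.46·e^(−0.0953·10/12) + 1.46·e^(−0.0953·11/12)
I = 1.4256 + 1.3485 + 1.3379 = 4.1120
F = (S − I)·e^(rT) = (258.74 − 4.1120) · e^(0.0953·18/12)
= 254.6280 · e^0.142950 = 254.6280 × 1.153672 = HK$293.76

HK$293.76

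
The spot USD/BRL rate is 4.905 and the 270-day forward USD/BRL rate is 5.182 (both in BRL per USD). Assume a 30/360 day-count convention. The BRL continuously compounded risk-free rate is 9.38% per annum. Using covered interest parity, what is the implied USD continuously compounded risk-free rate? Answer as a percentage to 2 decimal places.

2.06%

F = S·e^((r_BRL − r_USD)T) ⇒ r_USD = r_BRL − ln(F/S)/T
ln(5.182/4.905) = 0.054936; /(270/360) = 0.073248
r_USD = 0.0938 − 0.073248 = 0.020552
r_USD = 2.06%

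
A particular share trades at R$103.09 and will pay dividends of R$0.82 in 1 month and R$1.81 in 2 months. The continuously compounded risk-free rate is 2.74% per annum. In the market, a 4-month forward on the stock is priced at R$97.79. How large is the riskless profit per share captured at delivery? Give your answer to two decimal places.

R$3.60 per share

PV(dividends) I = 0.82·e^(−0.0274·1/12) + 1.81·e^(−0.0274·2/12) = 2.6199
Fair forward F* = (S − I)·e^(rT) = (103.09 − 2.6199)·e^0.009133 = 100.4701 × 1.009175 = 101.3919
Market R$97.79 < fair 101.3919: forward underpriced → reverse cash-and-carry (short the stock, invest proceeds at r, pay the dividends, go long the forward).
Profit at T = |F_mkt − F*| = |97.79 − 101.3919| = R$3.60 per share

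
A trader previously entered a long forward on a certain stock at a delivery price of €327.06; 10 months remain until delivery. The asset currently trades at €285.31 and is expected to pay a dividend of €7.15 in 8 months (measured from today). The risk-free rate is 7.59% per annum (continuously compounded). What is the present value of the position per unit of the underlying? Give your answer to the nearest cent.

-€28.50

PV(remaining dividends) I = 7.15·e^(−0.0759·8/12) = 6.7972
Current forward F = (S − I)·e^(rT) = (285.31 − 6.7972)·e^(0.0759·10/12) = 278.5128 × 1.065293 = 296.6977
Value (long) = (F − K)·e^(−rT) = (296.6977 − 327.06) × 0.938709 = -28.5014
Value = -€28.50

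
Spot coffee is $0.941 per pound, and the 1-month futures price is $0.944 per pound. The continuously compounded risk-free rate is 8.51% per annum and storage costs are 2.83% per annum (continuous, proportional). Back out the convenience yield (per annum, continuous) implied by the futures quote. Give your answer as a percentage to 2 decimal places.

F = S·e^((r+u−y)T) ⇒ (r+u−y) = ln(F/S)/T
ln(0.944/0.941) = 0.003183; /T ⇒ 0.038196
y = r + u − ln(F/S)/T = 0.0851 + 0.0283 − 0.038196 = 0.075204
y = 7.52%

7.52%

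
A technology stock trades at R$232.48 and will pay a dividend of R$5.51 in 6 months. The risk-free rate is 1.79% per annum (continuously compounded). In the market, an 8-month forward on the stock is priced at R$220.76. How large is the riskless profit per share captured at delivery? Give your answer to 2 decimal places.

PV(dividends) I = 5.51·e^(−0.0179·6/12) = 5.4609
Fair forward F* = (S − I)·e^(rT) = (232.48 − 5.4609)·e^0.011933 = 227.0191 × 1.012004 = 229.7442
Market R$220.76 < fair 229.7442: forward underpriced → reverse cash-and-carry (short the stock, invest proceeds at r, pay the dividends, go long the forward).
Profit at T = |F_mkt − F*| = |220.76 − 229.7442| = R$8.98 per share

R$8.98 per share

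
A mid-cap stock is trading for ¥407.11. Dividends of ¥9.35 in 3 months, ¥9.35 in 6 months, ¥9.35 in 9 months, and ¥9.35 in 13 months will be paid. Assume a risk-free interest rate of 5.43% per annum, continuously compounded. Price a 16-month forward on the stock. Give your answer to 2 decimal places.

PV(dividends) I = 9.35·e^(−0.0543·3/12) + 9.35·e^(−0.0543·6/12) + 9.35·e^(−0.0543·9/12) + 9.35·e^(−0.0543·13/12)
I = 9.2239 + 9.0996 + 8.9769 + 8.8159 = 36.1163
F = (S − I)·e^(rT) = (407.11 − 36.1163) · e^(0.0543·16/12)
= 370.9937 · e^0.072400 = 370.9937 × 1.075085 = ¥398.85

¥398.85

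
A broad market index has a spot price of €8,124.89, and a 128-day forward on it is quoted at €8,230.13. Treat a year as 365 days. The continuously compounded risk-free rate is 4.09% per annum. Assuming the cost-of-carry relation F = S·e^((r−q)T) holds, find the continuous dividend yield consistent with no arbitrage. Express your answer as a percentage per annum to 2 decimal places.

0.42%

From F = S·e^((r−q)T): (r − q) = ln(F/S)/T
ln(8230.13/8124.89) = ln(1.012953) = 0.012870
(r − q) = 0.012870 / (128/365) = 0.036700
q = r − ln(F/S)/T = 0.0409 − 0.036700 = 0.004200
q = 0.42%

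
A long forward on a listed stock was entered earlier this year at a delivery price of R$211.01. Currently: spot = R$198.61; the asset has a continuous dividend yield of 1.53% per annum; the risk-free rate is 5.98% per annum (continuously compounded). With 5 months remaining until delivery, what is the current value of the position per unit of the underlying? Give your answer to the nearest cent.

-R$8.47

Current fair forward for the remaining 5 months: F = S·e^((r − q)·T), (r − q) = 0.0598 − 0.0153 = 0.0445
F = 198.61 · e^(0.0445 × 5/12) = 198.61 × 1.018715 = 202.3270
Value of long forward = (F − K)·e^(−rT) = (202.3270 − 211.01) · e^(−0.0598·5/12)
= -8.6830 × 0.975391 = -8.47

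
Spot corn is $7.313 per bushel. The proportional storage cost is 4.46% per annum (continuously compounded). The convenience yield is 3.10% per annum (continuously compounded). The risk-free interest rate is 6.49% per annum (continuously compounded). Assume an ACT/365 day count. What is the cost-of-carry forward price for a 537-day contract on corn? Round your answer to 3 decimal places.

Net carry = r + u − y = 0.0649 + 0.0446 − 0.0310 = 0.0785
F = S·e^((r+u−y)T) = 7.313 · e^(0.0785 × 537/365) = 7.313 · e^0.115492
= 7.313 × 1.122426 = $8.208 per bushel

$8.208 per bushel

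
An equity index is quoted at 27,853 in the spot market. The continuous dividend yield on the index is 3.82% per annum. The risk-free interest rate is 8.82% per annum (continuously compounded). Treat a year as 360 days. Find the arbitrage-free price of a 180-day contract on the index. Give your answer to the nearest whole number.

28,558

F = S·e^((r − q)T) = 27853 · e^((0.0882 − 0.0382) × 180/360)
= 27853 · e^0.025000 = 27853 × 1.025315
F = 28,558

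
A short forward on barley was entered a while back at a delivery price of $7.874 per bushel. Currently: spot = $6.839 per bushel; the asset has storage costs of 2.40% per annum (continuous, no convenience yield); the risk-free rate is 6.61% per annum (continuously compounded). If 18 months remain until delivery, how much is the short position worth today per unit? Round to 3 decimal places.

$0.041 per bushel

Current fair forward for the remaining 18 months: F = S·e^((r + u)·T), (r + u) = 0.0661 + 0.0240 = 0.0901
F = 6.839 · e^(0.0901 × 18/12) = 6.839 × 1.144708 = 7.8287
Value of long forward = (F − K)·e^(−rT) = (7.8287 − 7.874) · e^(−0.0661·18/12)
= -0.0453 × 0.905607 = -0.041
Short position value = −(long value) = $0.041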